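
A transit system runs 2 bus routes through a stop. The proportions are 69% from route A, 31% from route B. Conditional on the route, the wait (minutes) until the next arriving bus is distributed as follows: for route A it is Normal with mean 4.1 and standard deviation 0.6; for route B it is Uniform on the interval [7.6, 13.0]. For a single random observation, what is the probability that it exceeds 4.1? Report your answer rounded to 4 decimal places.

Conditional on each route, P(X > 4.1): A: 0.5; B: 1.
By total probability, P(X > 4.1) = 0.69·0.5 + 0.31·1 = 0.655.

0.6550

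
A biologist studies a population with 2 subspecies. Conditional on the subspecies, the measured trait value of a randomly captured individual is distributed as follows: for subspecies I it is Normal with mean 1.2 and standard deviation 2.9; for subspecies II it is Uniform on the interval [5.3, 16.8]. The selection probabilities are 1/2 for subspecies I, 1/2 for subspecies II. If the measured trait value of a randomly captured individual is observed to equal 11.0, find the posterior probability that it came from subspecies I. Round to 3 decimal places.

Likelihoods f(11.0 | ·): I: 0.000455772; II: 0.0869565.
Posterior ∝ prior × likelihood. Numerator for I: 0.5·0.000455772 = 0.000227886.
Normalizing constant: 0.5·0.000455772 + 0.5·0.0869565 = 0.0437061.
P(I | observation) = 0.000227886 / 0.0437061 = 0.00521405.

0.005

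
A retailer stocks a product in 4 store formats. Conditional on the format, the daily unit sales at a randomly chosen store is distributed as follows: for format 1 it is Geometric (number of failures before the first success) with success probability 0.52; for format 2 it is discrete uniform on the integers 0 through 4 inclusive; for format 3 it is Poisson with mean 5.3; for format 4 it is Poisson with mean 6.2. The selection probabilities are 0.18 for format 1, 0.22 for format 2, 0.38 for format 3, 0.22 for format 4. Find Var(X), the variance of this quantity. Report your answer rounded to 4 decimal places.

8.4284

Per component, 1: μ=0.923077, E[X²]=2.62722; 2: μ=2, E[X²]=6; 3: μ=5.3, E[X²]=33.39; 4: μ=6.2, E[X²]=44.64.
E[X] = 0.18·0.923077 + 0.22·2 + 0.38·5.3 + 0.22·6.2 = 3.98415.
E[X²] = 0.18·2.62722 + 0.22·6 + 0.38·33.39 + 0.22·44.64 = 24.3019.
Var(X) = E[X²] − (E[X])² = 24.3019 − 15.8735 = 8.42842.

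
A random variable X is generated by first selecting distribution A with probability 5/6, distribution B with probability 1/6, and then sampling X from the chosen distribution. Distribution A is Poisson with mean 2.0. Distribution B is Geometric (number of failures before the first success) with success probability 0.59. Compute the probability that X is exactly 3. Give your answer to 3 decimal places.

0.157

Conditional on each component, P(X = 3): A: 0.180447; B: 0.0406634.
By total probability, P(X = 3) = 0.833333·0.180447 + 0.166667·0.0406634 = 0.15715.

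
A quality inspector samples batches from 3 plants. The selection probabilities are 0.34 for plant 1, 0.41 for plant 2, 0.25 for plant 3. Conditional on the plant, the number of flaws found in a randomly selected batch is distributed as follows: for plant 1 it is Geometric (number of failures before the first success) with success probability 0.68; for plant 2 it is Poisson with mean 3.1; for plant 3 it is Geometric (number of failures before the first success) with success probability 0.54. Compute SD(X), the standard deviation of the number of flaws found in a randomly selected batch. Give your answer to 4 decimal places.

Per component, 1: μ=0.470588, E[X²]=0.913495; 2: μ=3.1, E[X²]=12.71; 3: μ=0.851852, E[X²]=2.30316.
E[X] = 0.34·0.470588 + 0.41·3.1 + 0.25·0.851852 = 1.64396.
E[X²] = 0.34·0.913495 + 0.41·12.71 + 0.25·2.30316 = 6.09748.
Var(X) = E[X²] − (E[X])² = 6.09748 − 2.70261 = 3.39486.
SD(X) = √3.39486 = 1.84252.

1.8425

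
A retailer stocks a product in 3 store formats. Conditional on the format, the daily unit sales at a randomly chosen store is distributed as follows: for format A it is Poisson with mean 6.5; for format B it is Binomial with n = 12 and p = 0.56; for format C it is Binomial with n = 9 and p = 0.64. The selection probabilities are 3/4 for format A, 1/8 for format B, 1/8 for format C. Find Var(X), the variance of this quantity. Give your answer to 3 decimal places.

5.574

Per component, A: μ=6.5, E[X²]=48.75; B: μ=6.72, E[X²]=48.1152; C: μ=5.76, E[X²]=35.2512.
E[X] = 0.75·6.5 + 0.125·6.72 + 0.125·5.76 = 6.435.
E[X²] = 0.75·48.75 + 0.125·48.1152 + 0.125·35.2512 = 46.9833.
Var(X) = E[X²] − (E[X])² = 46.9833 − 41.4092 = 5.57407.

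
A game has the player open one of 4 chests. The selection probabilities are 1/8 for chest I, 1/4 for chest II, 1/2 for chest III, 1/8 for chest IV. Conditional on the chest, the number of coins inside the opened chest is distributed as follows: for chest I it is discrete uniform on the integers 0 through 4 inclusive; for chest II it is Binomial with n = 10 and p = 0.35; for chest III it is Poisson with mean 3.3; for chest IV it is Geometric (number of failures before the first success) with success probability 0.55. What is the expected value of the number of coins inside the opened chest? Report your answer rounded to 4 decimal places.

Component means — I: 2; II: 3.5; III: 3.3; IV: 0.818182.
E[X] = 0.125·2 + 0.25·3.5 + 0.5·3.3 + 0.125·0.818182 = 2.87727.

2.8773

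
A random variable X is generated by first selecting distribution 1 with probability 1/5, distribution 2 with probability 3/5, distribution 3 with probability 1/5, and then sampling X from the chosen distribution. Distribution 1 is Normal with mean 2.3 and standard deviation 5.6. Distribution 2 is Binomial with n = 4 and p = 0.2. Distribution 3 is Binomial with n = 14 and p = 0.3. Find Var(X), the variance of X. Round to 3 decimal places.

Per component, 1: μ=2.3, E[X²]=36.65; 2: μ=0.8, E[X²]=1.28; 3: μ=4.2, E[X²]=20.58.
E[X] = 0.2·2.3 + 0.6·0.8 + 0.2·4.2 = 1.78.
E[X²] = 0.2·36.65 + 0.6·1.28 + 0.2·20.58 = 12.214.
Var(X) = E[X²] − (E[X])² = 12.214 − 3.1684 = 9.0456.

9.046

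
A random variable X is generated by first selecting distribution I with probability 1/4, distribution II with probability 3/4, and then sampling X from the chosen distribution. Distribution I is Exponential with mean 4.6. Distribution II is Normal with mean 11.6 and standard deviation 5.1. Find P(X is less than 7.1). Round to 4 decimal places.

Conditional on each component, P(X < 7.1): I: 0.786363; II: 0.188793.
By total probability, P(X < 7.1) = 0.25·0.786363 + 0.75·0.188793 = 0.338186.

0.3382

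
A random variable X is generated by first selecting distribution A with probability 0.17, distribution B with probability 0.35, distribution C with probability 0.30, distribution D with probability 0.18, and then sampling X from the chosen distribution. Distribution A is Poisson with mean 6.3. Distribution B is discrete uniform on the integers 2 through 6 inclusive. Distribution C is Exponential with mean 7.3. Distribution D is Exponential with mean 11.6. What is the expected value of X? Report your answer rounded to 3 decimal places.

Component means — A: 6.3; B: 4; C: 7.3; D: 11.6.
E[X] = 0.17·6.3 + 0.35·4 + 0.3·7.3 + 0.18·11.6 = 6.749.

6.749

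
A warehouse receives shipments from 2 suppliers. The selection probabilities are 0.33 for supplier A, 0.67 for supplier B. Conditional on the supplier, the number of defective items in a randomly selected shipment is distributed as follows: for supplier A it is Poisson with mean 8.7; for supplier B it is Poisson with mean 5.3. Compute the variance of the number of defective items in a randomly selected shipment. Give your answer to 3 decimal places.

Per component, A: μ=8.7, E[X²]=84.39; B: μ=5.3, E[X²]=33.39.
E[X] = 0.33·8.7 + 0.67·5.3 = 6.422.
E[X²] = 0.33·84.39 + 0.67·33.39 = 50.22.
Var(X) = E[X²] − (E[X])² = 50.22 − 41.2421 = 8.97792.

8.978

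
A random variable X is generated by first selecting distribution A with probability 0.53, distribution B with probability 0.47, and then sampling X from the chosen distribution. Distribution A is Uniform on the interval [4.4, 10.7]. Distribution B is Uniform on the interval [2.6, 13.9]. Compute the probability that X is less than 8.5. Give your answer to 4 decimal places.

0.5903

Conditional on each component, P(X < 8.5): A: 0.650794; B: 0.522124.
By total probability, P(X < 8.5) = 0.53·0.650794 + 0.47·0.522124 = 0.590319.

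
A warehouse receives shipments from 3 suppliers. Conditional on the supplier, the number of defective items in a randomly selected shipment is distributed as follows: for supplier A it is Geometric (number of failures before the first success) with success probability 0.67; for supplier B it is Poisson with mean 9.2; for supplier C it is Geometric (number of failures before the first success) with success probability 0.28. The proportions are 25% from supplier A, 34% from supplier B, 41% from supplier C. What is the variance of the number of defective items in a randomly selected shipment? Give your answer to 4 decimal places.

Per component, A: μ=0.492537, E[X²]=0.977723; B: μ=9.2, E[X²]=93.84; C: μ=2.57143, E[X²]=15.7959.
E[X] = 0.25·0.492537 + 0.34·9.2 + 0.41·2.57143 = 4.30542.
E[X²] = 0.25·0.977723 + 0.34·93.84 + 0.41·15.7959 = 38.6264.
Var(X) = E[X²] − (E[X])² = 38.6264 − 18.5366 = 20.0897.

20.0897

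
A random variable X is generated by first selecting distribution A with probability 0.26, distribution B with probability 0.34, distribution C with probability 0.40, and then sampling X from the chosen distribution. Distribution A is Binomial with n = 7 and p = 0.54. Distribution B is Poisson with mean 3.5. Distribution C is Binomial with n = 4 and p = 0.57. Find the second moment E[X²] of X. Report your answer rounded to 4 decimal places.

11.9936

For each component E[X²] = Var + (mean)², giving A: 16.0272; B: 15.75; C: 6.1788.
Overall E[X²] = 0.26·16.0272 + 0.34·15.75 + 0.4·6.1788 = 11.9936.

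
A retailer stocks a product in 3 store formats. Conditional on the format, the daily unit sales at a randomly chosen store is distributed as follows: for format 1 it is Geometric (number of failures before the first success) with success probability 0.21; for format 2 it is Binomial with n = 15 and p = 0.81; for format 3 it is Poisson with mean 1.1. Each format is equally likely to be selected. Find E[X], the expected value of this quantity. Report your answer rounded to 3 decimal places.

Component means — 1: 3.7619; 2: 12.15; 3: 1.1.
E[X] = 0.333333·3.7619 + 0.333333·12.15 + 0.333333·1.1 = 5.67063.

5.671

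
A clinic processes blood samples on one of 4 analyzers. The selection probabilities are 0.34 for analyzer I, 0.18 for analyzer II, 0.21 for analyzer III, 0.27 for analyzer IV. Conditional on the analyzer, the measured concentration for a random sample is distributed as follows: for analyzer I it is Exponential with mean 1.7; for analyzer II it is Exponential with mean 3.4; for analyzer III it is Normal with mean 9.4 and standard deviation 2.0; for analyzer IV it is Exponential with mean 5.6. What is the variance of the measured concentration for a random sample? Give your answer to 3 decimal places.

Per component, I: μ=1.7, E[X²]=5.78; II: μ=3.4, E[X²]=23.12; III: μ=9.4, E[X²]=92.36; IV: μ=5.6, E[X²]=62.72.
E[X] = 0.34·1.7 + 0.18·3.4 + 0.21·9.4 + 0.27·5.6 = 4.676.
E[X²] = 0.34·5.78 + 0.18·23.12 + 0.21·92.36 + 0.27·62.72 = 42.4568.
Var(X) = E[X²] − (E[X])² = 42.4568 − 21.865 = 20.5918.

20.592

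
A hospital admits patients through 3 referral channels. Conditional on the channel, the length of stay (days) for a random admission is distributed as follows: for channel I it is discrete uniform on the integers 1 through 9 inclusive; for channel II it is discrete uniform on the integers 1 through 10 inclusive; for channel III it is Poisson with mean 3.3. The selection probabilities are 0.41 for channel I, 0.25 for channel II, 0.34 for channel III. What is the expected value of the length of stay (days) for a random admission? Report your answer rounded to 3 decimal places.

Component means — I: 5; II: 5.5; III: 3.3.
E[X] = 0.41·5 + 0.25·5.5 + 0.34·3.3 = 4.547.

4.547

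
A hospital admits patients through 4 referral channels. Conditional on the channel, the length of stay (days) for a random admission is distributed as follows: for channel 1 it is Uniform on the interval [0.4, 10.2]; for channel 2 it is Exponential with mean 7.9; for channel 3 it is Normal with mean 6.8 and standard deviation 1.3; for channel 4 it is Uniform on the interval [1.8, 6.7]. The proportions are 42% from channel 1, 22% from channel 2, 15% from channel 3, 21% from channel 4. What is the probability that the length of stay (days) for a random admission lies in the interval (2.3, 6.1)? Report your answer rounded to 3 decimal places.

0.433

Conditional on each channel, P(2.3 < X < 6.1): 1: 0.387755; 2: 0.285394; 3: 0.294861; 4: 0.77551.
By total probability, P(2.3 < X < 6.1) = 0.42·0.387755 + 0.22·0.285394 + 0.15·0.294861 + 0.21·0.77551 = 0.43273.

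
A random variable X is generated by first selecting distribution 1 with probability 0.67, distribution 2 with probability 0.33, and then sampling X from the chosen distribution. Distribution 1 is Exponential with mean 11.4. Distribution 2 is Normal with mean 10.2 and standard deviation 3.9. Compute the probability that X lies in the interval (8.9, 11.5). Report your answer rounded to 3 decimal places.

0.149

Conditional on each component, P(8.9 < X < 11.5): 1: 0.0934179; 2: 0.261117.
By total probability, P(8.9 < X < 11.5) = 0.67·0.0934179 + 0.33·0.261117 = 0.148759.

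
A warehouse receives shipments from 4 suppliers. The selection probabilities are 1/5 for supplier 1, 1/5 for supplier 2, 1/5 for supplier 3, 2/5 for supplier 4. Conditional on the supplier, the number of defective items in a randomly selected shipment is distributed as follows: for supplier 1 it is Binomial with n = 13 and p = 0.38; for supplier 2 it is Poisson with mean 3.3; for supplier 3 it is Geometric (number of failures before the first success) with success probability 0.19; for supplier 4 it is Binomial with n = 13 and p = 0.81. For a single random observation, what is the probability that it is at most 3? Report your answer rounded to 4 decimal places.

Conditional on each supplier, P(X ≤ 3): 1: 0.208262; 2: 0.580338; 3: 0.569533; 4: 9.93861e-06.
By total probability, P(X ≤ 3) = 0.2·0.208262 + 0.2·0.580338 + 0.2·0.569533 + 0.4·9.93861e-06 = 0.271631.

0.2716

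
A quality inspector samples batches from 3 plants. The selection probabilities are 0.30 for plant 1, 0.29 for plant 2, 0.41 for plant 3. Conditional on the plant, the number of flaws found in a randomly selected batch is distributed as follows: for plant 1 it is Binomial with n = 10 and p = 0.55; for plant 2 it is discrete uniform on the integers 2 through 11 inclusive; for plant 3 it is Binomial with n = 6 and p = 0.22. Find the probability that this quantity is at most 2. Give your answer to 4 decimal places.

0.3960

Conditional on each plant, P(X ≤ 2): 1: 0.0273918; 2: 0.1; 3: 0.875036.
By total probability, P(X ≤ 2) = 0.3·0.0273918 + 0.29·0.1 + 0.41·0.875036 = 0.395982.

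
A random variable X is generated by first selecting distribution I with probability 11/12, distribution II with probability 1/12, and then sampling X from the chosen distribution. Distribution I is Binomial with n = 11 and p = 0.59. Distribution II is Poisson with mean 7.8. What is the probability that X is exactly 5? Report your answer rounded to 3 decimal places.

Conditional on each component, P(X = 5): I: 0.156894; II: 0.0985814.
By total probability, P(X = 5) = 0.916667·0.156894 + 0.0833333·0.0985814 = 0.152034.

0.152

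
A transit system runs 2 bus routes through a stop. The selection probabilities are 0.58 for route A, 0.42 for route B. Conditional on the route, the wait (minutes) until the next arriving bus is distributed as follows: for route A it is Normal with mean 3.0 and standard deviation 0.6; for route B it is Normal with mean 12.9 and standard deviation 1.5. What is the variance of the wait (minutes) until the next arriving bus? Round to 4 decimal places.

25.0290

Per component, A: μ=3, E[X²]=9.36; B: μ=12.9, E[X²]=168.66.
E[X] = 0.58·3 + 0.42·12.9 = 7.158.
E[X²] = 0.58·9.36 + 0.42·168.66 = 76.266.
Var(X) = E[X²] − (E[X])² = 76.266 − 51.237 = 25.029.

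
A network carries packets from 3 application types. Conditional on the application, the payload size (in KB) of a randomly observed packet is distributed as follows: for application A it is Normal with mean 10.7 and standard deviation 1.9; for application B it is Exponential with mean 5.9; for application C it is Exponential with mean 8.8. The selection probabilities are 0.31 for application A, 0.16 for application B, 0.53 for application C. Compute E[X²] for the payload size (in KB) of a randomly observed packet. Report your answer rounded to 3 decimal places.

For each component E[X²] = Var + (mean)², giving A: 118.1; B: 69.62; C: 154.88.
Overall E[X²] = 0.31·118.1 + 0.16·69.62 + 0.53·154.88 = 129.837.

129.837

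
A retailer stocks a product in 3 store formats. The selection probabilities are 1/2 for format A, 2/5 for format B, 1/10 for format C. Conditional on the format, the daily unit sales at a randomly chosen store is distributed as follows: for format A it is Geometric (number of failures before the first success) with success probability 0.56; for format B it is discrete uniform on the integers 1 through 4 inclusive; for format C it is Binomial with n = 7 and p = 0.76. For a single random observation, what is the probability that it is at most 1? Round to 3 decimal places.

0.503

Conditional on each format, P(X ≤ 1): A: 0.8064; B: 0.25; C: 0.00106253.
By total probability, P(X ≤ 1) = 0.5·0.8064 + 0.4·0.25 + 0.1·0.00106253 = 0.503306.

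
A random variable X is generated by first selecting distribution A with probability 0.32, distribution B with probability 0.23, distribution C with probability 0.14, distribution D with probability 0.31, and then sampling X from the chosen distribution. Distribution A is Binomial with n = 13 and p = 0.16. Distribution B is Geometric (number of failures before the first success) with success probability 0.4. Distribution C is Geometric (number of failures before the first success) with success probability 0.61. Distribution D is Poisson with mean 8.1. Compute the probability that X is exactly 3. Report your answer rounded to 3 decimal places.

0.099

Conditional on each component, P(X = 3): A: 0.204889; B: 0.0864; C: 0.0361846; D: 0.0268855.
By total probability, P(X = 3) = 0.32·0.204889 + 0.23·0.0864 + 0.14·0.0361846 + 0.31·0.0268855 = 0.0988369.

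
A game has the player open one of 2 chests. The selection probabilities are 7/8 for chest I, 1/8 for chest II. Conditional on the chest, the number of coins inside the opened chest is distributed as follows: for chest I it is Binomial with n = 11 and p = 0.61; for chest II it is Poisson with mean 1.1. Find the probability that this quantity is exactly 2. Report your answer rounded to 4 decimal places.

0.0289

Conditional on each chest, P(X = 2): I: 0.00427173; II: 0.201387.
By total probability, P(X = 2) = 0.875·0.00427173 + 0.125·0.201387 = 0.0289111.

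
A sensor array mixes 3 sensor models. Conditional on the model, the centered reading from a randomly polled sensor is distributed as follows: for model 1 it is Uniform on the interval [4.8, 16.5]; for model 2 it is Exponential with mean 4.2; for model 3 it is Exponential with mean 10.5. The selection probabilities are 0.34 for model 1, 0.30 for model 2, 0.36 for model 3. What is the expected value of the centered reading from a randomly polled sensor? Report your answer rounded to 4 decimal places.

8.6610

Component means — 1: 10.65; 2: 4.2; 3: 10.5.
E[X] = 0.34·10.65 + 0.3·4.2 + 0.36·10.5 = 8.661.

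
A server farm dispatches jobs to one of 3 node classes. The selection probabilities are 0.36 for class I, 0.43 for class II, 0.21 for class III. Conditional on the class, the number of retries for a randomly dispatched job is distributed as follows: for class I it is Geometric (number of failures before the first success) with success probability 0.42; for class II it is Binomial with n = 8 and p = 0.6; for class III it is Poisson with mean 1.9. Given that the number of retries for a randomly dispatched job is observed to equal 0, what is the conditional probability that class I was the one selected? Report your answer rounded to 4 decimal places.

0.8267

Likelihoods P(X=0 | ·): I: 0.42; II: 0.00065536; III: 0.149569.
Posterior ∝ prior × likelihood. Numerator for I: 0.36·0.42 = 0.1512.
Normalizing constant: 0.36·0.42 + 0.43·0.00065536 + 0.21·0.149569 = 0.182891.
P(I | observation) = 0.1512 / 0.182891 = 0.826721.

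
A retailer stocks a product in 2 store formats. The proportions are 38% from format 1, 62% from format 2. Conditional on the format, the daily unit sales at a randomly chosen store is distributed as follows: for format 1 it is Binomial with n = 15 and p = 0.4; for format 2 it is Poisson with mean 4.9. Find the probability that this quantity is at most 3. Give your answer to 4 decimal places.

0.2076

Conditional on each format, P(X ≤ 3): 1: 0.0905019; 2: 0.279345.
By total probability, P(X ≤ 3) = 0.38·0.0905019 + 0.62·0.279345 = 0.207585.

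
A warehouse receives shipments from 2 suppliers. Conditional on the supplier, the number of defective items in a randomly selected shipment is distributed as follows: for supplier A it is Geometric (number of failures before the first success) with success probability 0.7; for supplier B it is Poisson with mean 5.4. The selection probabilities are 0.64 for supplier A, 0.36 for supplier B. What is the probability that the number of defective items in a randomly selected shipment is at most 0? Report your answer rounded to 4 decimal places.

Conditional on each supplier, P(X ≤ 0): A: 0.7; B: 0.00451658.
By total probability, P(X ≤ 0) = 0.64·0.7 + 0.36·0.00451658 = 0.449626.

0.4496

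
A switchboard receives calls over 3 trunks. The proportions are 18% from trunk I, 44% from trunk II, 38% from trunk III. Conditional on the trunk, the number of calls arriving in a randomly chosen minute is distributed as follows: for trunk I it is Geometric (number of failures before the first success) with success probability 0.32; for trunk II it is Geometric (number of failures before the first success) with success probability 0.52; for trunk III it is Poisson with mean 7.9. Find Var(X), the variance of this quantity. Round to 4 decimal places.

15.5128

Per component, I: μ=2.125, E[X²]=11.1562; II: μ=0.923077, E[X²]=2.62722; III: μ=7.9, E[X²]=70.31.
E[X] = 0.18·2.125 + 0.44·0.923077 + 0.38·7.9 = 3.79065.
E[X²] = 0.18·11.1562 + 0.44·2.62722 + 0.38·70.31 = 29.8819.
Var(X) = E[X²] − (E[X])² = 29.8819 − 14.3691 = 15.5128.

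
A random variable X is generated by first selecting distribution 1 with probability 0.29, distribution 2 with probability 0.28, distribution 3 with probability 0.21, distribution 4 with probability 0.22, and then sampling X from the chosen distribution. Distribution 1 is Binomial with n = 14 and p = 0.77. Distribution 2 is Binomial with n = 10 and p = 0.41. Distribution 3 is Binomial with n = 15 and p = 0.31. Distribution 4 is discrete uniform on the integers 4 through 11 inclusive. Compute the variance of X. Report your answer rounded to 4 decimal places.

10.9284

Per component, 1: μ=10.78, E[X²]=118.688; 2: μ=4.1, E[X²]=19.229; 3: μ=4.65, E[X²]=24.831; 4: μ=7.5, E[X²]=61.5.
E[X] = 0.29·10.78 + 0.28·4.1 + 0.21·4.65 + 0.22·7.5 = 6.9007.
E[X²] = 0.29·118.688 + 0.28·19.229 + 0.21·24.831 + 0.22·61.5 = 58.5481.
Var(X) = E[X²] − (E[X])² = 58.5481 − 47.6197 = 10.9284.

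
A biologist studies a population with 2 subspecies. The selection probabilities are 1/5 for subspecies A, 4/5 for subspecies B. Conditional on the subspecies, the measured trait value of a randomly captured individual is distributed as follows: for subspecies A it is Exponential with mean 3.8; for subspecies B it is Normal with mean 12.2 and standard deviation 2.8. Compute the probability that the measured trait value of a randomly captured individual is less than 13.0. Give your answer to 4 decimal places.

0.6834

Conditional on each subspecies, P(X < 13.0): A: 0.967322; B: 0.612452.
By total probability, P(X < 13.0) = 0.2·0.967322 + 0.8·0.612452 = 0.683426.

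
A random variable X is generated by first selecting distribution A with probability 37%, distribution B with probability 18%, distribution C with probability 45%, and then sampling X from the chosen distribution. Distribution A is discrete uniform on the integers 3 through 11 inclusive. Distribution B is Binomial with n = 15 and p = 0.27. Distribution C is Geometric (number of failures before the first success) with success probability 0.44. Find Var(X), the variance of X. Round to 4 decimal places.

10.9663

Per component, A: μ=7, E[X²]=55.6667; B: μ=4.05, E[X²]=19.359; C: μ=1.27273, E[X²]=4.5124.
E[X] = 0.37·7 + 0.18·4.05 + 0.45·1.27273 = 3.89173.
E[X²] = 0.37·55.6667 + 0.18·19.359 + 0.45·4.5124 = 26.1119.
Var(X) = E[X²] − (E[X])² = 26.1119 − 15.1455 = 10.9663.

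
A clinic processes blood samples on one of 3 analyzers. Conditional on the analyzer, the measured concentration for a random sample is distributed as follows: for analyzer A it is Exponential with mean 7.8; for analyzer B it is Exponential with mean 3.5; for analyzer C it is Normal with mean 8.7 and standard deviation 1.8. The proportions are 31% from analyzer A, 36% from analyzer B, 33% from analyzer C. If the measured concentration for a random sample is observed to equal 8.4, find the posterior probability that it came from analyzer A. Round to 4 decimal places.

0.1425

Likelihoods f(8.4 | ·): A: 0.0436721; B: 0.0259194; C: 0.218578.
Posterior ∝ prior × likelihood. Numerator for A: 0.31·0.0436721 = 0.0135383.
Normalizing constant: 0.31·0.0436721 + 0.36·0.0259194 + 0.33·0.218578 = 0.0949999.
P(A | observation) = 0.0135383 / 0.0949999 = 0.142509.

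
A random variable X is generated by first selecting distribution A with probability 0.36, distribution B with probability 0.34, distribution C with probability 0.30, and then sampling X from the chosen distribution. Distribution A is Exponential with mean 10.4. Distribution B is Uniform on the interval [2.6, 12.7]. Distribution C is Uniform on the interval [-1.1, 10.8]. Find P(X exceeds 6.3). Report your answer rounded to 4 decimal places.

Conditional on each component, P(X > 6.3): A: 0.545655; B: 0.633663; C: 0.378151.
By total probability, P(X > 6.3) = 0.36·0.545655 + 0.34·0.633663 + 0.3·0.378151 = 0.525327.

0.5253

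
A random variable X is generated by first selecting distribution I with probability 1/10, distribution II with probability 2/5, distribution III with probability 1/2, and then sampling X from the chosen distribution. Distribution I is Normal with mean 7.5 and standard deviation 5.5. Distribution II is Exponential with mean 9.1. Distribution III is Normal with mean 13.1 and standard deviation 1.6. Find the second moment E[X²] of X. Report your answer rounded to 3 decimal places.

For each component E[X²] = Var + (mean)², giving I: 86.5; II: 165.62; III: 174.17.
Overall E[X²] = 0.1·86.5 + 0.4·165.62 + 0.5·174.17 = 161.983.

161.983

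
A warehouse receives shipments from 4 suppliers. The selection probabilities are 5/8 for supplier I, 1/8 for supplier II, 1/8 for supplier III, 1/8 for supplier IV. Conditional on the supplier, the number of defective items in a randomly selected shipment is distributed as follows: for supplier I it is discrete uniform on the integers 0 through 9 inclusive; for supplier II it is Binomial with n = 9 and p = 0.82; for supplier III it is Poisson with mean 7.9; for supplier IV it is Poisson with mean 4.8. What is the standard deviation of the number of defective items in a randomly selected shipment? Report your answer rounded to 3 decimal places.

2.954

Per component, I: μ=4.5, E[X²]=28.5; II: μ=7.38, E[X²]=55.7928; III: μ=7.9, E[X²]=70.31; IV: μ=4.8, E[X²]=27.84.
E[X] = 0.625·4.5 + 0.125·7.38 + 0.125·7.9 + 0.125·4.8 = 5.3225.
E[X²] = 0.625·28.5 + 0.125·55.7928 + 0.125·70.31 + 0.125·27.84 = 37.0553.
Var(X) = E[X²] − (E[X])² = 37.0553 − 28.329 = 8.72634.
SD(X) = √8.72634 = 2.95404.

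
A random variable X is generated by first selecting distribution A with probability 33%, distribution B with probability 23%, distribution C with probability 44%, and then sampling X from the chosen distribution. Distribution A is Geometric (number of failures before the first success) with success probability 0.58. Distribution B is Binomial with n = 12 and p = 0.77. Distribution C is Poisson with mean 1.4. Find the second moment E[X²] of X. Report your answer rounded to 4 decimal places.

22.1891

For each component E[X²] = Var + (mean)², giving A: 1.77289; B: 87.5028; C: 3.36.
Overall E[X²] = 0.33·1.77289 + 0.23·87.5028 + 0.44·3.36 = 22.1891.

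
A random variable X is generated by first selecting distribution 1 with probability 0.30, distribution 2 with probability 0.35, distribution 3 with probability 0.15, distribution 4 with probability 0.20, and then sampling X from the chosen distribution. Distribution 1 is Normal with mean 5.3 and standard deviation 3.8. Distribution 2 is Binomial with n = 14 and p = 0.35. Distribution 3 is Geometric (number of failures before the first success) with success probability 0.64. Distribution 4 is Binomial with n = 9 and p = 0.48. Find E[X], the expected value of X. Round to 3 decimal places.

Component means — 1: 5.3; 2: 4.9; 3: 0.5625; 4: 4.32.
E[X] = 0.3·5.3 + 0.35·4.9 + 0.15·0.5625 + 0.2·4.32 = 4.25337.

4.253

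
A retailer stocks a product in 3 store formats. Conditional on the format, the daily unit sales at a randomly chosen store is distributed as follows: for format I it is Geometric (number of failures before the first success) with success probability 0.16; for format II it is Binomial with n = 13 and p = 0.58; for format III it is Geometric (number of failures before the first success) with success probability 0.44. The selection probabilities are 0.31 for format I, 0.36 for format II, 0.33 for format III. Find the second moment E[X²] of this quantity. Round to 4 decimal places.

For each component E[X²] = Var + (mean)², giving I: 60.375; II: 60.0184; III: 4.5124.
Overall E[X²] = 0.31·60.375 + 0.36·60.0184 + 0.33·4.5124 = 41.812.

41.8120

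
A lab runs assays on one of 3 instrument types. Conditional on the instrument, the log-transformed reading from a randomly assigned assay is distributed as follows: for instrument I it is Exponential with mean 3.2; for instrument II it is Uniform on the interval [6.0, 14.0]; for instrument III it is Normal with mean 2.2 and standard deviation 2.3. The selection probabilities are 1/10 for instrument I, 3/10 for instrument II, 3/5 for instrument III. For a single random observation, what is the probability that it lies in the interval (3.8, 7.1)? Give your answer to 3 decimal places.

Conditional on each instrument, P(3.8 < X < 7.1): I: 0.196238; II: 0.1375; III: 0.226755.
By total probability, P(3.8 < X < 7.1) = 0.1·0.196238 + 0.3·0.1375 + 0.6·0.226755 = 0.196927.

0.197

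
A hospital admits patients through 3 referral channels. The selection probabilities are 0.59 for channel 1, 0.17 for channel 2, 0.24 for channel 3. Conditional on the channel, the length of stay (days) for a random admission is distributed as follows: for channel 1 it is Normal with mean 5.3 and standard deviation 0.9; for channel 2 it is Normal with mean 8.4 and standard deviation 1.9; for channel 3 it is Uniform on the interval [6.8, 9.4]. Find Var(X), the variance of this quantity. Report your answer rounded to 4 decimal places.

Per component, 1: μ=5.3, E[X²]=28.9; 2: μ=8.4, E[X²]=74.17; 3: μ=8.1, E[X²]=66.1733.
E[X] = 0.59·5.3 + 0.17·8.4 + 0.24·8.1 = 6.499.
E[X²] = 0.59·28.9 + 0.17·74.17 + 0.24·66.1733 = 45.5415.
Var(X) = E[X²] − (E[X])² = 45.5415 − 42.237 = 3.3045.

3.3045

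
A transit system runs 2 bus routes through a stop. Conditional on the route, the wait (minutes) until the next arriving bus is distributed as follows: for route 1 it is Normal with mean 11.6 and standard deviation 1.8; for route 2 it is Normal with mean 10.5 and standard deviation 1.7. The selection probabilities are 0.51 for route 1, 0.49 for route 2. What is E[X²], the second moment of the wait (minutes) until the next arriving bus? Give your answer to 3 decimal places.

For each component E[X²] = Var + (mean)², giving 1: 137.8; 2: 113.14.
Overall E[X²] = 0.51·137.8 + 0.49·113.14 = 125.717.

125.717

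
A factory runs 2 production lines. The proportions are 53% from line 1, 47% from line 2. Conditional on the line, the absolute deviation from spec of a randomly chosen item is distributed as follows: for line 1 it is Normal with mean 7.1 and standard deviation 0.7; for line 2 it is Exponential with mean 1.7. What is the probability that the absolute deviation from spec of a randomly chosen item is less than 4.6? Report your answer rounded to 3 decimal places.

0.439

Conditional on each line, P(X < 4.6): 1: 0.00017752; 2: 0.933189.
By total probability, P(X < 4.6) = 0.53·0.00017752 + 0.47·0.933189 = 0.438693.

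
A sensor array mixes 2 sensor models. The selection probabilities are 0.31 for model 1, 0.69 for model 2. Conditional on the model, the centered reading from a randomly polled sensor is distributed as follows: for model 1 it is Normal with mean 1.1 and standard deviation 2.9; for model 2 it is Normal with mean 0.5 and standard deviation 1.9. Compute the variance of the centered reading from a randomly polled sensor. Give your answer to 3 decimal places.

Per component, 1: μ=1.1, E[X²]=9.62; 2: μ=0.5, E[X²]=3.86.
E[X] = 0.31·1.1 + 0.69·0.5 = 0.686.
E[X²] = 0.31·9.62 + 0.69·3.86 = 5.6456.
Var(X) = E[X²] − (E[X])² = 5.6456 − 0.470596 = 5.175.

5.175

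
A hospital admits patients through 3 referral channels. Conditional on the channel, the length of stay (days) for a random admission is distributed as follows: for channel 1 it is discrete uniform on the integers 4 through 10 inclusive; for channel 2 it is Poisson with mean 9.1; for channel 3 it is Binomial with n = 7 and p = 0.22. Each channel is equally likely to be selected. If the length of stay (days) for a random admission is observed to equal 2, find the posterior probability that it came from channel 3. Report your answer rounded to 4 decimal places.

Likelihoods P(X=2 | ·): 1: 0; 2: 0.00462352; 3: 0.293452.
Posterior ∝ prior × likelihood. Numerator for 3: 0.333333·0.293452 = 0.0978175.
Normalizing constant: 0.333333·0 + 0.333333·0.00462352 + 0.333333·0.293452 = 0.0993586.
P(3 | observation) = 0.0978175 / 0.0993586 = 0.984489.

0.9845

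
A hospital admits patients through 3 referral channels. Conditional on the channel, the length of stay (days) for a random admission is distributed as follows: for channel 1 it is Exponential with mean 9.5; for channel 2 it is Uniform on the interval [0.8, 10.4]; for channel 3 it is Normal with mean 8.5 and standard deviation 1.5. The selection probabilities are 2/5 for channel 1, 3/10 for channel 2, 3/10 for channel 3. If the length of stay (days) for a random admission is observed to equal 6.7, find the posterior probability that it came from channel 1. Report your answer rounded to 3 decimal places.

0.229

Likelihoods f(6.7 | ·): 1: 0.0519977; 2: 0.104167; 3: 0.129457.
Posterior ∝ prior × likelihood. Numerator for 1: 0.4·0.0519977 = 0.0207991.
Normalizing constant: 0.4·0.0519977 + 0.3·0.104167 + 0.3·0.129457 = 0.0908863.
P(1 | observation) = 0.0207991 / 0.0908863 = 0.228847.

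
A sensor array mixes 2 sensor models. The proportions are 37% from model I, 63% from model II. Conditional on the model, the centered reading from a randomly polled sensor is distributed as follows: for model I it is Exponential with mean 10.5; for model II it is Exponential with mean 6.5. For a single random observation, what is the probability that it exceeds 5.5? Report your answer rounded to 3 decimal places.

0.489

Conditional on each model, P(X > 5.5): I: 0.59226; II: 0.429062.
By total probability, P(X > 5.5) = 0.37·0.59226 + 0.63·0.429062 = 0.489445.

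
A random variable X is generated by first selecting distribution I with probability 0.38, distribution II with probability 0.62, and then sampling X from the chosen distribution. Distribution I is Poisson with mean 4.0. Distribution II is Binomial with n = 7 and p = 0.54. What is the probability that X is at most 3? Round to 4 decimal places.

0.4208

Conditional on each component, P(X ≤ 3): I: 0.43347; II: 0.413058.
By total probability, P(X ≤ 3) = 0.38·0.43347 + 0.62·0.413058 = 0.420815.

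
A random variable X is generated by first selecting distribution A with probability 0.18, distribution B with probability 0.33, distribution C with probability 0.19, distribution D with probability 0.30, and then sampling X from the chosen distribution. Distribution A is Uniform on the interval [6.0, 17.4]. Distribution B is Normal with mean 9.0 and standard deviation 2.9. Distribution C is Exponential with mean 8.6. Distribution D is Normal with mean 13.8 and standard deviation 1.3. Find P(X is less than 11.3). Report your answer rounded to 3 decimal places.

0.490

Conditional on each component, P(X < 11.3): A: 0.464912; B: 0.786141; C: 0.731245; D: 0.0272352.
By total probability, P(X < 11.3) = 0.18·0.464912 + 0.33·0.786141 + 0.19·0.731245 + 0.3·0.0272352 = 0.490218.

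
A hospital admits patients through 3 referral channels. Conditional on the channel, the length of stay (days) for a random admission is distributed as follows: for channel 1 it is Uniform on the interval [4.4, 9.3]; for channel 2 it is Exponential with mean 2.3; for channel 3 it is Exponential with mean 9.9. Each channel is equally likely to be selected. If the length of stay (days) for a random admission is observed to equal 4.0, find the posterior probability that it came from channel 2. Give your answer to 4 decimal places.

Likelihoods f(4.0 | ·): 1: 0; 2: 0.0763796; 3: 0.0674361.
Posterior ∝ prior × likelihood. Numerator for 2: 0.333333·0.0763796 = 0.0254599.
Normalizing constant: 0.333333·0 + 0.333333·0.0763796 + 0.333333·0.0674361 = 0.0479386.
P(2 | observation) = 0.0254599 / 0.0479386 = 0.531094.

0.5311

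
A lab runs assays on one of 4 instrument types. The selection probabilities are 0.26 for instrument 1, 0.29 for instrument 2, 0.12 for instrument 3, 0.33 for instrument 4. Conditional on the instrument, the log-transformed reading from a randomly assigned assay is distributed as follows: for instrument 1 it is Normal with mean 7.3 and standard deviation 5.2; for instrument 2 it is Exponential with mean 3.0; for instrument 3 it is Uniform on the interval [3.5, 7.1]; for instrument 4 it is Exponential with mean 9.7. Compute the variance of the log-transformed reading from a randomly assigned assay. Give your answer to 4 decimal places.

Per component, 1: μ=7.3, E[X²]=80.33; 2: μ=3, E[X²]=18; 3: μ=5.3, E[X²]=29.17; 4: μ=9.7, E[X²]=188.18.
E[X] = 0.26·7.3 + 0.29·3 + 0.12·5.3 + 0.33·9.7 = 6.605.
E[X²] = 0.26·80.33 + 0.29·18 + 0.12·29.17 + 0.33·188.18 = 91.7056.
Var(X) = E[X²] − (E[X])² = 91.7056 − 43.626 = 48.0796.

48.0796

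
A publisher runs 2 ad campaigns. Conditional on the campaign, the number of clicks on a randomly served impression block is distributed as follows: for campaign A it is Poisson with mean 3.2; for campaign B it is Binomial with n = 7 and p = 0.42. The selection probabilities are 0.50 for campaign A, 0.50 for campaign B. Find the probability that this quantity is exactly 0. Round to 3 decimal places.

Conditional on each campaign, P(X = 0): A: 0.0407622; B: 0.0220798.
By total probability, P(X = 0) = 0.5·0.0407622 + 0.5·0.0220798 = 0.031421.

0.031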